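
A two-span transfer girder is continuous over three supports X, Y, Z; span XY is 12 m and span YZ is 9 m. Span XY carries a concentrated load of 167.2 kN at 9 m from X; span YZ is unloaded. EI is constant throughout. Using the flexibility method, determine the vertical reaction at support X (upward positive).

R_X = 26.12 kN

Insert a hinge at Y; M_Y is the redundant, and each span becomes simply supported.
Rotations at Y on the released spans (each span's end-slope, ×1/EI):
  span XY: point load 167.2 at a = 9: Pab(L + a)/(6LEI) = 1317/EI
  relative rotation θ_0 = (1317 + 0)/EI = 1317/EI
A unit hogging moment at Y produces rotation L₁/(3EI) + L₂/(3EI) = 7/EI.
Compatibility: M_Y·(L₁+L₂)/(3EI) = θ_0, giving M_Y = 188.1 kN·m (hogging).
Span XY, ΣM about X with M_Y applied at Y: R_Y^{XY}·12 = 1505 + 188.1, so R_Y^{XY} = 141.1 kN and R_X = 167.2 − 141.1 = 26.12 kN.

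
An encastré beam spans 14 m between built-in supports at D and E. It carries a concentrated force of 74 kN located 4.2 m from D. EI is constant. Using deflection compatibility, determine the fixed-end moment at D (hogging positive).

M_D = 152.3 kN·m

Release both end moments; the primary structure is a simply-supported span DE with redundants M_D and M_E.
On the primary (simply-supported) span, the end slopes from the loading are:
  at D: point load 74 at a = 4.2: Pab(L + b)/(6LEI) = 863/EI
  at E: point load 74 at a = 4.2: Pab(L + a)/(6LEI) = 659.9/EI
  θ_D0 = 863/EI,  θ_E0 = 659.9/EI
Flexibility coefficients: a unit moment at one end gives L/(3EI) there and L/(6EI) at the far end, so f₁₁ = f₂₂ = 4.667/EI and f₁₂ = f₂₁ = 2.333/EI.
Compatibility — zero rotation at each built-in end:
  4.667 M_D + 2.333 M_E = 863
  2.333 M_D + 4.667 M_E = 659.9
Solving the pair gives M_D = 152.3 kN·m and M_E = 65.27 kN·m (hogging).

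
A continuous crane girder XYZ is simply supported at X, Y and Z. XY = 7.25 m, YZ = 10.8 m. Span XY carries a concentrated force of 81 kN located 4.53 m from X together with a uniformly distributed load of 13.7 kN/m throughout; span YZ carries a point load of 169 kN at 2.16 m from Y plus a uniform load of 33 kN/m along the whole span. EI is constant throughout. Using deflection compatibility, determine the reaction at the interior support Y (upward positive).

R_Y = 535 kN

Take M_Y as the redundant. Released structure: two simple spans XY and YZ with a hinge at Y.
End slopes at the hinge Y, treating each span as simply supported:
  span XY: point load 81 at a = 4.53: Pab(L + a)/(6LEI) = 270.3/EI
  span XY: UDL 13.7: wL³/(24EI) = 217.5/EI
  span YZ: point load 169 at a = 2.16: Pab(L + b)/(6LEI) = 946.2/EI
  span YZ: UDL 33: wL³/(24EI) = 1732/EI
  relative rotation θ_0 = (487.8 + 2678)/EI = 3166/EI
A unit hogging moment at Y produces rotation L₁/(3EI) + L₂/(3EI) = 6.017/EI.
Slope continuity at Y: θ_0 = M_Y·6.017/EI, so M_Y = 3166/6.017 = 526.2 kN·m (hogging).
Span XY, ΣM about X with M_Y applied at Y: R_Y^{XY}·7.25 = 727 + 526.2, so R_Y^{XY} = 172.9 kN and R_X = 180.3 − 172.9 = 7.469 kN.
Span YZ, ΣM about Z: R_Y^{YZ}·10.8 = 3385 + 526.2, so R_Y^{YZ} = 362.1 kN and R_Z = 525.4 − 362.1 = 163.3 kN.
R_Y = 172.9 + 362.1 = 535 kN.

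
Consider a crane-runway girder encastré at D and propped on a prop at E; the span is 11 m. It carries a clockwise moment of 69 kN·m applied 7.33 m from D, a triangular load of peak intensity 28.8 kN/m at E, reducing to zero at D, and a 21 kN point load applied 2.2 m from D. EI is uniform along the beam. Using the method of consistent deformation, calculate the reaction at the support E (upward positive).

R_E = 96.66 kN

Choose R_E as the redundant. The primary structure is the cantilever fixed at D.
Downward deflection at the released point E due to the loads:
  clockwise couple 69 at a = 7.33: M₀a(2L − a)/(2EI) = 3710/EI
  triangular load, peak 28.8 at the free end: 11w₀L⁴/(120EI) = 38652/EI
  point load 21 at a = 2.2: Pa²(3L − a)/(6EI) = 521.8/EI
  δ_0 = 42884/EI
Flexibility coefficient — unit upward force at E: δ_{EE} = L³/(3EI) = 443.7/EI.
The prop prevents deflection at E: R_E = δ_0/δ_{EE} = 42884/443.7 = 96.66 kN.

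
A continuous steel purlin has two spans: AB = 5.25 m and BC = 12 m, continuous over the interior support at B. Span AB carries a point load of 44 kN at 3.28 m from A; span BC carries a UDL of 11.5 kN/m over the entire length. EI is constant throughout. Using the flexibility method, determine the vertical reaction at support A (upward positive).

R_A = -13.47 kN

Release continuity at B by inserting a hinge; the redundant is the internal moment M_B. The primary structure is two simply-supported spans AB and BC.
Discontinuity in slope at B on the released structure — sum the simple-span end rotations:
  span AB: point load 44 at a = 3.28: Pab(L + a)/(6LEI) = 76.99/EI
  span BC: UDL 11.5: wL³/(24EI) = 828/EI
  relative rotation θ_0 = (76.99 + 828)/EI = 905/EI
A unit hogging moment at B produces rotation L₁/(3EI) + L₂/(3EI) = 5.75/EI.
Compatibility: M_B·(L₁+L₂)/(3EI) = θ_0, giving M_B = 157.4 kN·m (hogging).
Span AB, ΣM about A with M_B applied at B: R_B^{AB}·5.25 = 144.3 + 157.4, so R_B^{AB} = 57.47 kN and R_A = 44 − 57.47 = -13.47 kN.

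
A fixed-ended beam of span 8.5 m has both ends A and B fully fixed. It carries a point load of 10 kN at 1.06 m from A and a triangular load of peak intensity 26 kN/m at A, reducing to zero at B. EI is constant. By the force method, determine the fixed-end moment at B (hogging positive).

Take the two fixed-end moments M_A, M_B as redundants; the released structure is the simple span AB.
On the primary (simply-supported) span, the end slopes from the loading are:
  at A: point load 10 at a = 1.06: Pab(L + b)/(6LEI) = 24.65/EI
  at B: point load 10 at a = 1.06: Pab(L + a)/(6LEI) = 14.78/EI
  at A: triangular load, peak 26: w₀L³/(45EI) = 354.8/EI
  at B: triangular load, peak 26: 7w₀L³/(360EI) = 310.5/EI
  θ_A0 = 379.5/EI,  θ_B0 = 325.3/EI
Flexibility coefficients: a unit moment at one end gives L/(3EI) there and L/(6EI) at the far end, so f₁₁ = f₂₂ = 2.833/EI and f₁₂ = f₂₁ = 1.417/EI.
Compatibility — zero rotation at each built-in end:
  2.833 M_A + 1.417 M_B = 379.5
  1.417 M_A + 2.833 M_B = 325.3
Solving the pair gives M_A = 102 kN·m and M_B = 63.77 kN·m (hogging).

M_B = 63.77 kN·m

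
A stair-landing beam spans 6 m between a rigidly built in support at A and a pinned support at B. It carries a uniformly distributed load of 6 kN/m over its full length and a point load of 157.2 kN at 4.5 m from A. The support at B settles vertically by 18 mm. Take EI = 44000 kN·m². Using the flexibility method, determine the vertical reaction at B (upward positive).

R_B = 102 kN

Remove the prop at B; the released (primary) structure is a cantilever built in at A.
Primary-structure tip deflection at B by superposition:
  UDL 6: wL⁴/(8EI) = 972/EI
  point load 157.2 at a = 4.5: Pa²(3L − a)/(6EI) = 7162/EI
  δ_0 = 8134/EI
Tip deflection under a unit load at B: L³/(3EI) = 72/EI.
With EI = 44000 kN·m²: δ_0 = 0.18487 m and δ_{BB} = 0.001636 m/kN.
Compatibility — the beam at B must follow the support down by 0.018 m: δ_0 − R_B·δ_{BB} = 0.018, so R_B = (0.18487 − 0.018)/0.001636 = 102 kN.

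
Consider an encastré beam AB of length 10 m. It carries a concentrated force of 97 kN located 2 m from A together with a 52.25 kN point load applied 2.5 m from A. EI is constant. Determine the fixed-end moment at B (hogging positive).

Release both end moments; the primary structure is a simply-supported span AB with redundants M_A and M_B.
End rotations of the released simple span under the applied load (×1/EI):
  at A: point load 97 at a = 2: Pab(L + b)/(6LEI) = 465.6/EI
  at B: point load 97 at a = 2: Pab(L + a)/(6LEI) = 310.4/EI
  at A: point load 52.25 at a = 2.5: Pab(L + b)/(6LEI) = 285.7/EI
  at B: point load 52.25 at a = 2.5: Pab(L + a)/(6LEI) = 204.1/EI
  θ_A0 = 751.3/EI,  θ_B0 = 514.5/EI
Flexibility coefficients: a unit moment at one end gives L/(3EI) there and L/(6EI) at the far end, so f₁₁ = f₂₂ = 3.333/EI and f₁₂ = f₂₁ = 1.667/EI.
Compatibility — zero rotation at each built-in end:
  3.333 M_A + 1.667 M_B = 751.3
  1.667 M_A + 3.333 M_B = 514.5
Solving the pair gives M_A = 197.6 kN·m and M_B = 55.53 kN·m (hogging).

M_B = 55.53 kN·m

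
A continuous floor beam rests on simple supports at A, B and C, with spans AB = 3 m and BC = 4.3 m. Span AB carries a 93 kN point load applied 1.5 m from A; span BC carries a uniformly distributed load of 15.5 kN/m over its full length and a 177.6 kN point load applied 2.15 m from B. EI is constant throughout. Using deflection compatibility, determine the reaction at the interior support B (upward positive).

R_B = 240.5 kN

Take M_B as the redundant. Released structure: two simple spans AB and BC with a hinge at B.
End slopes at the hinge B, treating each span as simply supported:
  span AB: point load 93 at a = 1.5: Pab(L + a)/(6LEI) = 52.31/EI
  span BC: UDL 15.5: wL³/(24EI) = 51.35/EI
  span BC: point load 177.6 at a = 2.15: Pab(L + b)/(6LEI) = 205.2/EI
  relative rotation θ_0 = (52.31 + 256.6)/EI = 308.9/EI
A unit hogging moment at B produces rotation L₁/(3EI) + L₂/(3EI) = 2.433/EI.
Compatibility: M_B·(L₁+L₂)/(3EI) = θ_0, giving M_B = 126.9 kN·m (hogging).
Span AB, ΣM about A with M_B applied at B: R_B^{AB}·3 = 139.5 + 126.9, so R_B^{AB} = 88.82 kN and R_A = 93 − 88.82 = 4.185 kN.
Span BC, ΣM about C: R_B^{BC}·4.3 = 525.1 + 126.9, so R_B^{BC} = 151.6 kN and R_C = 244.2 − 151.6 = 92.6 kN.
R_B = 88.82 + 151.6 = 240.5 kN.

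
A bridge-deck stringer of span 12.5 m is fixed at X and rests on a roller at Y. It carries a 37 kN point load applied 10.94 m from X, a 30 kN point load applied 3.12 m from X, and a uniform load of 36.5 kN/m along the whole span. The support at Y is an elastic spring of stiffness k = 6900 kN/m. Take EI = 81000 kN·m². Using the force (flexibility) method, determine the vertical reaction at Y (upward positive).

R_Y = 200.2 kN

Release the roller at Y. Primary structure: cantilever fixed at X.
Primary-structure tip deflection at Y by superposition:
  point load 37 at a = 10.94: Pa²(3L − a)/(6EI) = 19603/EI
  point load 30 at a = 3.12: Pa²(3L − a)/(6EI) = 1673/EI
  UDL 36.5: wL⁴/(8EI) = 111389/EI
  δ_0 = 132665/EI
Tip deflection under a unit load at Y: L³/(3EI) = 651/EI.
With EI = 81000 kN·m²: δ_0 = 1.6378 m and δ_{YY} = 0.008038 m/kN.
Compatibility — the spring shortens by R_Y/k under the reaction it provides: δ_0 − R_Y·δ_{YY} = R_Y/k. With 1/k = 0.000145 m/kN, R_Y = δ_0 / (δ_{YY} + 1/k) = 1.6378 / (0.008038 + 0.000145) = 200.2 kN.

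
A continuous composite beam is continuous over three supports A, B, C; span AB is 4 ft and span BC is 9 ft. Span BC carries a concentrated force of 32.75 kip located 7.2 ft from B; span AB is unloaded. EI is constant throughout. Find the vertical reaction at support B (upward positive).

Insert a hinge at B; M_B is the redundant, and each span becomes simply supported.
Rotations at B on the released spans (each span's end-slope, ×1/EI):
  span BC: point load 32.75 at a = 7.2: Pab(L + b)/(6LEI) = 84.89/EI
  relative rotation θ_0 = (0 + 84.89)/EI = 84.89/EI
A unit hogging moment at B produces rotation L₁/(3EI) + L₂/(3EI) = 4.333/EI.
Compatibility: M_B·(L₁+L₂)/(3EI) = θ_0, giving M_B = 19.59 kip·ft (hogging).
Span AB, ΣM about A with M_B applied at B: R_B^{AB}·4 = 0 + 19.59, so R_B^{AB} = 4.897 kip and R_A = 0 − 4.897 = -4.897 kip.
Span BC, ΣM about C: R_B^{BC}·9 = 58.95 + 19.59, so R_B^{BC} = 8.727 kip and R_C = 32.75 − 8.727 = 24.02 kip.
R_B = 4.897 + 8.727 = 13.62 kip.

R_B = 13.62 kip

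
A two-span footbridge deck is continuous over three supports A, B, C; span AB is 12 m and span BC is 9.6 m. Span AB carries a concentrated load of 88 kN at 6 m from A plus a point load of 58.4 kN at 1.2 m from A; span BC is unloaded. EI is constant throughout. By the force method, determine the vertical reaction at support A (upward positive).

R_A = 85.79 kN

Release continuity at B by inserting a hinge; the redundant is the internal moment M_B. The primary structure is two simply-supported spans AB and BC.
End slopes at the hinge B, treating each span as simply supported:
  span AB: point load 88 at a = 6: Pab(L + a)/(6LEI) = 792/EI
  span AB: point load 58.4 at a = 1.2: Pab(L + a)/(6LEI) = 138.8/EI
  relative rotation θ_0 = (930.8 + 0)/EI = 930.8/EI
A unit hogging moment at B produces rotation L₁/(3EI) + L₂/(3EI) = 7.2/EI.
Slope continuity at B: θ_0 = M_B·7.2/EI, so M_B = 930.8/7.2 = 129.3 kN·m (hogging).
Span AB, ΣM about A with M_B applied at B: R_B^{AB}·12 = 598.1 + 129.3, so R_B^{AB} = 60.61 kN and R_A = 146.4 − 60.61 = 85.79 kN.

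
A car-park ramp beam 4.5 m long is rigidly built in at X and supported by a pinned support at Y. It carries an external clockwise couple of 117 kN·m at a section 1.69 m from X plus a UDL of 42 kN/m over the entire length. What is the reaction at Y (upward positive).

R_Y = 94.67 kN

Choose R_Y as the redundant. The primary structure is the cantilever fixed at X.
Primary-structure tip deflection at Y by superposition:
  clockwise couple 117 at a = 1.69: M₀a(2L − a)/(2EI) = 722.7/EI
  UDL 42: wL⁴/(8EI) = 2153/EI
  δ_0 = 2876/EI
Tip deflection under a unit load at Y: L³/(3EI) = 30.38/EI.
The prop prevents deflection at Y: R_Y = δ_0/δ_{YY} = 2876/30.38 = 94.67 kN.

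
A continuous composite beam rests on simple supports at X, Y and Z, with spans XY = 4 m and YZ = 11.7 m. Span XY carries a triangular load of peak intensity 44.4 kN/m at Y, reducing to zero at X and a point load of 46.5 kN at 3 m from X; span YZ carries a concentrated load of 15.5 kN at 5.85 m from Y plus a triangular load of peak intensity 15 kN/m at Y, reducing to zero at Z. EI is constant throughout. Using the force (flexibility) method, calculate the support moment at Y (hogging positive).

M_Y = 147.2 kN·m

Take M_Y as the redundant. Released structure: two simple spans XY and YZ with a hinge at Y.
Discontinuity in slope at Y on the released structure — sum the simple-span end rotations:
  span XY: triangular load, peak 44.4: w₀L³/(45EI) = 63.15/EI
  span XY: point load 46.5 at a = 3: Pab(L + a)/(6LEI) = 40.69/EI
  span YZ: point load 15.5 at a = 5.85: Pab(L + b)/(6LEI) = 132.6/EI
  span YZ: triangular load, peak 15: w₀L³/(45EI) = 533.9/EI
  relative rotation θ_0 = (103.8 + 666.5)/EI = 770.3/EI
A unit hogging moment at Y produces rotation L₁/(3EI) + L₂/(3EI) = 5.233/EI.
Compatibility: M_Y·(L₁+L₂)/(3EI) = θ_0, giving M_Y = 147.2 kN·m (hogging).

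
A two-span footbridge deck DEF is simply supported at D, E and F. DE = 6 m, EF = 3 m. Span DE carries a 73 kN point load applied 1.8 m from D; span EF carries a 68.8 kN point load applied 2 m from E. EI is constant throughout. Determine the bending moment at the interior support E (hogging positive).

M_E = 50.05 kN·m

Insert a hinge at E; M_E is the redundant, and each span becomes simply supported.
Discontinuity in slope at E on the released structure — sum the simple-span end rotations:
  span DE: point load 73 at a = 1.8: Pab(L + a)/(6LEI) = 119.6/EI
  span EF: point load 68.8 at a = 2: Pab(L + b)/(6LEI) = 30.58/EI
  relative rotation θ_0 = (119.6 + 30.58)/EI = 150.2/EI
A unit hogging moment at E produces rotation L₁/(3EI) + L₂/(3EI) = 3/EI.
Compatibility: M_E·(L₁+L₂)/(3EI) = θ_0, giving M_E = 50.05 kN·m (hogging).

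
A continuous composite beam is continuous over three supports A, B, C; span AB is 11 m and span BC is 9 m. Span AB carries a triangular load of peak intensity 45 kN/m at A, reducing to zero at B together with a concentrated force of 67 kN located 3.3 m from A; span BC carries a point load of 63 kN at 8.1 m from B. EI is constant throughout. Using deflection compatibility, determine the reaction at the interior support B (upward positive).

R_B = 157.9 kN

Insert a hinge at B; M_B is the redundant, and each span becomes simply supported.
Discontinuity in slope at B on the released structure — sum the simple-span end rotations:
  span AB: triangular load, peak 45: 7w₀L³/(360EI) = 1165/EI
  span AB: point load 67 at a = 3.3: Pab(L + a)/(6LEI) = 368.9/EI
  span BC: point load 63 at a = 8.1: Pab(L + b)/(6LEI) = 84.2/EI
  relative rotation θ_0 = (1533 + 84.2)/EI = 1618/EI
A unit hogging moment at B produces rotation L₁/(3EI) + L₂/(3EI) = 6.667/EI.
Compatibility: M_B·(L₁+L₂)/(3EI) = θ_0, giving M_B = 242.7 kN·m (hogging).
Span AB, ΣM about A with M_B applied at B: R_B^{AB}·11 = 1129 + 242.7, so R_B^{AB} = 124.7 kN and R_A = 314.5 − 124.7 = 189.8 kN.
Span BC, ΣM about C: R_B^{BC}·9 = 56.7 + 242.7, so R_B^{BC} = 33.26 kN and R_C = 63 − 33.26 = 29.74 kN.
R_B = 124.7 + 33.26 = 157.9 kN.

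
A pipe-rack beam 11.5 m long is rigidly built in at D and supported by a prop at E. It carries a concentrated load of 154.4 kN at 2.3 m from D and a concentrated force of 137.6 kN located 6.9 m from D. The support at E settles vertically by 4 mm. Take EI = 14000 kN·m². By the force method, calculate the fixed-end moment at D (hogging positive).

Release the roller at E. Primary structure: cantilever fixed at D.
Downward deflection at the released point E due to the loads:
  point load 154.4 at a = 2.3: Pa²(3L − a)/(6EI) = 4383/EI
  point load 137.6 at a = 6.9: Pa²(3L − a)/(6EI) = 30135/EI
  δ_0 = 34519/EI
Flexibility coefficient — unit upward force at E: δ_{EE} = L³/(3EI) = 507/EI.
With EI = 14000 kN·m²: δ_0 = 2.4656 m and δ_{EE} = 0.036211 m/kN.
Compatibility — the beam at E must follow the support down by 0.004 m: δ_0 − R_E·δ_{EE} = 0.004, so R_E = (2.4656 − 0.004)/0.036211 = 67.98 kN.
Moment equilibrium about D: M_D = Σ(load moments about D) − R_E·L = 1305 − 67.98×11.5 = 522.8 kN·m.

M_D = 522.8 kN·m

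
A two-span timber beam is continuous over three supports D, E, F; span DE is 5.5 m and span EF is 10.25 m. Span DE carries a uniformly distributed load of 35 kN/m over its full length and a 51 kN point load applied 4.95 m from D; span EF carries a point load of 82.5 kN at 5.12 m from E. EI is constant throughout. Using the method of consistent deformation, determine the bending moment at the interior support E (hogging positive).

Take M_E as the redundant. Released structure: two simple spans DE and EF with a hinge at E.
Rotations at E on the released spans (each span's end-slope, ×1/EI):
  span DE: UDL 35: wL³/(24EI) = 242.6/EI
  span DE: point load 51 at a = 4.95: Pab(L + a)/(6LEI) = 43.97/EI
  span EF: point load 82.5 at a = 5.12: Pab(L + b)/(6LEI) = 541.9/EI
  relative rotation θ_0 = (286.6 + 541.9)/EI = 828.5/EI
A unit hogging moment at E produces rotation L₁/(3EI) + L₂/(3EI) = 5.25/EI.
Compatibility: M_E·(L₁+L₂)/(3EI) = θ_0, giving M_E = 157.8 kN·m (hogging).

M_E = 157.8 kN·m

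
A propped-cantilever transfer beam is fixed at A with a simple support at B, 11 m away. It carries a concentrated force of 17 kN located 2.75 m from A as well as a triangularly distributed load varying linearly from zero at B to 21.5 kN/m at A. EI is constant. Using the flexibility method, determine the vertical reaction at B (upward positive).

Release the roller at B. Primary structure: cantilever fixed at A.
Free-end deflection of the primary structure under the applied loading (downward +):
  point load 17 at a = 2.75: Pa²(3L − a)/(6EI) = 648.2/EI
  triangular load, peak 21.5 at the fixed end: w₀L⁴/(30EI) = 10493/EI
  δ_0 = 11141/EI
Flexibility coefficient — unit upward force at B: δ_{BB} = L³/(3EI) = 443.7/EI.
Compatibility at B: δ_0 − R_B·δ_{BB} = 0, so R_B = 11141/443.7 = 25.11 kN.

R_B = 25.11 kN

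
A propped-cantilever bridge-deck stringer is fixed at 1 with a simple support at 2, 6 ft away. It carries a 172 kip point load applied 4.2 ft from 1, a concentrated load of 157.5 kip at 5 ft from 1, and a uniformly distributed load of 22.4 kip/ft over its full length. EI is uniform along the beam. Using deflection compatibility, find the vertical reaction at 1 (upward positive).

R_1 = 198.1 kip

Remove the prop at 2; the released (primary) structure is a cantilever built in at 1.
Downward deflection at the released point 2 due to the loads:
  point load 172 at a = 4.2: Pa²(3L − a)/(6EI) = 6978/EI
  point load 157.5 at a = 5: Pa²(3L − a)/(6EI) = 8531/EI
  UDL 22.4: wL⁴/(8EI) = 3629/EI
  δ_0 = 19138/EI
Flexibility coefficient — unit upward force at 2: δ_{22} = L³/(3EI) = 72/EI.
The prop prevents deflection at 2: R_2 = δ_0/δ_{22} = 19138/72 = 265.8 kip.
Vertical equilibrium: R_1 = ΣP − R_2 = 463.9 − 265.8 = 198.1 kip.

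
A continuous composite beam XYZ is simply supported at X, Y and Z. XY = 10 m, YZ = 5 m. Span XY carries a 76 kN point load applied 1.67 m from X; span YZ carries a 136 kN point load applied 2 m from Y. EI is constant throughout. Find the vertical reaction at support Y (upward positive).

Release continuity at Y by inserting a hinge; the redundant is the internal moment M_Y. The primary structure is two simply-supported spans XY and YZ.
End slopes at the hinge Y, treating each span as simply supported:
  span XY: point load 76 at a = 1.67: Pab(L + a)/(6LEI) = 205.6/EI
  span YZ: point load 136 at a = 2: Pab(L + b)/(6LEI) = 217.6/EI
  relative rotation θ_0 = (205.6 + 217.6)/EI = 423.2/EI
A unit hogging moment at Y produces rotation L₁/(3EI) + L₂/(3EI) = 5/EI.
Compatibility: M_Y·(L₁+L₂)/(3EI) = θ_0, giving M_Y = 84.65 kN·m (hogging).
Span XY, ΣM about X with M_Y applied at Y: R_Y^{XY}·10 = 126.9 + 84.65, so R_Y^{XY} = 21.16 kN and R_X = 76 − 21.16 = 54.84 kN.
Span YZ, ΣM about Z: R_Y^{YZ}·5 = 408 + 84.65, so R_Y^{YZ} = 98.53 kN and R_Z = 136 − 98.53 = 37.47 kN.
R_Y = 21.16 + 98.53 = 119.7 kN.

R_Y = 119.7 kN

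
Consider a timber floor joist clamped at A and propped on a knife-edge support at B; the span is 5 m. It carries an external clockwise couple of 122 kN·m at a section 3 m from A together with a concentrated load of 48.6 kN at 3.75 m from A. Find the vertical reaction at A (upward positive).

Release the roller at B. Primary structure: cantilever fixed at A.
Free-end deflection of the primary structure under the applied loading (downward +):
  clockwise couple 122 at a = 3: M₀a(2L − a)/(2EI) = 1281/EI
  point load 48.6 at a = 3.75: Pa²(3L − a)/(6EI) = 1281/EI
  δ_0 = 2562/EI
Flexibility coefficient — unit upward force at B: δ_{BB} = L³/(3EI) = 41.67/EI.
The prop prevents deflection at B: R_B = δ_0/δ_{BB} = 2562/41.67 = 61.5 kN.
Vertical equilibrium: R_A = ΣP − R_B = 48.6 − 61.5 = -12.9 kN.

R_A = -12.9 kN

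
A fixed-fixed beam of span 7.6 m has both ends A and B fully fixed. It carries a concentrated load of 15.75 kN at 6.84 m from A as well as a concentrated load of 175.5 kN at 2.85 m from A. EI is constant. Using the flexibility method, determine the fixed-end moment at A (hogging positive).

Release both end moments; the primary structure is a simply-supported span AB with redundants M_A and M_B.
On the primary (simply-supported) span, the end slopes from the loading are:
  at A: point load 15.75 at a = 6.84: Pab(L + b)/(6LEI) = 15.01/EI
  at B: point load 15.75 at a = 6.84: Pab(L + a)/(6LEI) = 25.93/EI
  at A: point load 175.5 at a = 2.85: Pab(L + b)/(6LEI) = 643.5/EI
  at B: point load 175.5 at a = 2.85: Pab(L + a)/(6LEI) = 544.5/EI
  θ_A0 = 658.5/EI,  θ_B0 = 570.4/EI
Flexibility coefficients: a unit moment at one end gives L/(3EI) there and L/(6EI) at the far end, so f₁₁ = f₂₂ = 2.533/EI and f₁₂ = f₂₁ = 1.267/EI.
Compatibility — zero rotation at each built-in end:
  2.533 M_A + 1.267 M_B = 658.5
  1.267 M_A + 2.533 M_B = 570.4
Solving the pair gives M_A = 196.5 kN·m and M_B = 126.9 kN·m (hogging).

M_A = 196.5 kN·m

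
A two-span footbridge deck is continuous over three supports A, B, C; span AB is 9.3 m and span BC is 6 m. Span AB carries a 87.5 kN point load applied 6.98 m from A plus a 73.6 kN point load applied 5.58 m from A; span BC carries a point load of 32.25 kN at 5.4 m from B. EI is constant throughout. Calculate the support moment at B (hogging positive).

Insert a hinge at B; M_B is the redundant, and each span becomes simply supported.
Discontinuity in slope at B on the released structure — sum the simple-span end rotations:
  span AB: point load 87.5 at a = 6.98: Pab(L + a)/(6LEI) = 413.4/EI
  span AB: point load 73.6 at a = 5.58: Pab(L + a)/(6LEI) = 407.4/EI
  span BC: point load 32.25 at a = 5.4: Pab(L + b)/(6LEI) = 19.16/EI
  relative rotation θ_0 = (820.8 + 19.16)/EI = 840/EI
A unit hogging moment at B produces rotation L₁/(3EI) + L₂/(3EI) = 5.1/EI.
Compatibility: M_B·(L₁+L₂)/(3EI) = θ_0, giving M_B = 164.7 kN·m (hogging).

M_B = 164.7 kN·m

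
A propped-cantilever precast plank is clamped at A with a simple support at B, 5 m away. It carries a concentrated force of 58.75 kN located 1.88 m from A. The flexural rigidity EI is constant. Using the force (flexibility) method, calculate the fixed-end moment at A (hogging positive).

M_A = 55.96 kN·m

Choose R_B as the redundant. The primary structure is the cantilever fixed at A.
Downward deflection at the released point B due to the loads:
  point load 58.75 at a = 1.88: Pa²(3L − a)/(6EI) = 454.1/EI
Tip deflection under a unit load at B: L³/(3EI) = 41.67/EI.
The prop prevents deflection at B: R_B = δ_0/δ_{BB} = 454.1/41.67 = 10.9 kN.
Moment equilibrium about A: M_A = Σ(load moments about A) − R_B·L = 110.5 − 10.9×5 = 55.96 kN·m.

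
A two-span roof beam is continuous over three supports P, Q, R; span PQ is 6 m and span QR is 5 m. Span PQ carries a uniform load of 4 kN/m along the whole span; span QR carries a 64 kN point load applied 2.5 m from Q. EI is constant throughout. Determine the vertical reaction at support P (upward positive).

R_P = 5.818 kN

Take M_Q as the redundant. Released structure: two simple spans PQ and QR with a hinge at Q.
Rotations at Q on the released spans (each span's end-slope, ×1/EI):
  span PQ: UDL 4: wL³/(24EI) = 36/EI
  span QR: point load 64 at a = 2.5: Pab(L + b)/(6LEI) = 100/EI
  relative rotation θ_0 = (36 + 100)/EI = 136/EI
A unit hogging moment at Q produces rotation L₁/(3EI) + L₂/(3EI) = 3.667/EI.
Slope continuity at Q: θ_0 = M_Q·3.667/EI, so M_Q = 136/3.667 = 37.09 kN·m (hogging).
Span PQ, ΣM about P with M_Q applied at Q: R_Q^{PQ}·6 = 72 + 37.09, so R_Q^{PQ} = 18.18 kN and R_P = 24 − 18.18 = 5.818 kN.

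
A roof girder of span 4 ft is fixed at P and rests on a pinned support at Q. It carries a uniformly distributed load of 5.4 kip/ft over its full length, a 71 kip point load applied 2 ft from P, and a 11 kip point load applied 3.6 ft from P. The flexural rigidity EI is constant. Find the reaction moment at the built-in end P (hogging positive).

M_P = 66.23 kip·ft

Take the reaction at Q as the redundant and release it; the primary structure is a cantilever fixed at P.
Free-end deflection of the primary structure under the applied loading (downward +):
  UDL 5.4: wL⁴/(8EI) = 172.8/EI
  point load 71 at a = 2: Pa²(3L − a)/(6EI) = 473.3/EI
  point load 11 at a = 3.6: Pa²(3L − a)/(6EI) = 199.6/EI
  δ_0 = 845.7/EI
Flexibility coefficient — unit upward force at Q: δ_{QQ} = L³/(3EI) = 21.33/EI.
The prop prevents deflection at Q: R_Q = δ_0/δ_{QQ} = 845.7/21.33 = 39.64 kip.
Moment equilibrium about P: M_P = Σ(load moments about P) − R_Q·L = 224.8 − 39.64×4 = 66.23 kip·ft.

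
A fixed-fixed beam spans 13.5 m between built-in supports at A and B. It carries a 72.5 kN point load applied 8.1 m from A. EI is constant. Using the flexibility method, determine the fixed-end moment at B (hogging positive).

M_B = 140.9 kN·m

Take the two fixed-end moments M_A, M_B as redundants; the released structure is the simple span AB.
On the primary (simply-supported) span, the end slopes from the loading are:
  at A: point load 72.5 at a = 8.1: Pab(L + b)/(6LEI) = 739.9/EI
  at B: point load 72.5 at a = 8.1: Pab(L + a)/(6LEI) = 845.6/EI
  θ_A0 = 739.9/EI,  θ_B0 = 845.6/EI
Flexibility coefficients: a unit moment at one end gives L/(3EI) there and L/(6EI) at the far end, so f₁₁ = f₂₂ = 4.5/EI and f₁₂ = f₂₁ = 2.25/EI.
Compatibility — zero rotation at each built-in end:
  4.5 M_A + 2.25 M_B = 739.9
  2.25 M_A + 4.5 M_B = 845.6
Solving the pair gives M_A = 93.96 kN·m and M_B = 140.9 kN·m (hogging).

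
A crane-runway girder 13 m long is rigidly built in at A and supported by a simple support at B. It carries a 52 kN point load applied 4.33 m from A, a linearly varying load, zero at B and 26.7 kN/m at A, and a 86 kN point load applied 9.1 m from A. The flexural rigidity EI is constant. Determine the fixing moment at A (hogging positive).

M_A = 578.6 kN·m

Take the reaction at B as the redundant and release it; the primary structure is a cantilever fixed at A.
Downward deflection at the released point B due to the loads:
  point load 52 at a = 4.33: Pa²(3L − a)/(6EI) = 5634/EI
  triangular load, peak 26.7 at the fixed end: w₀L⁴/(30EI) = 25419/EI
  point load 86 at a = 9.1: Pa²(3L − a)/(6EI) = 35490/EI
  δ_0 = 66542/EI
Tip deflection under a unit load at B: L³/(3EI) = 732.3/EI.
Compatibility at B: δ_0 − R_B·δ_{BB} = 0, so R_B = 66542/732.3 = 90.86 kN.
Moment equilibrium about A: M_A = Σ(load moments about A) − R_B·L = 1760 − 90.86×13 = 578.6 kN·m.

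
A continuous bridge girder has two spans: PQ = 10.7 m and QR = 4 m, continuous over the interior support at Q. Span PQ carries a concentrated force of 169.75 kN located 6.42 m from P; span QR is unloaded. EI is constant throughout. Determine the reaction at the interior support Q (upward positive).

Take M_Q as the redundant. Released structure: two simple spans PQ and QR with a hinge at Q.
Discontinuity in slope at Q on the released structure — sum the simple-span end rotations:
  span PQ: point load 169.75 at a = 6.42: Pab(L + a)/(6LEI) = 1244/EI
  relative rotation θ_0 = (1244 + 0)/EI = 1244/EI
A unit hogging moment at Q produces rotation L₁/(3EI) + L₂/(3EI) = 4.9/EI.
Slope continuity at Q: θ_0 = M_Q·4.9/EI, so M_Q = 1244/4.9 = 253.8 kN·m (hogging).
Span PQ, ΣM about P with M_Q applied at Q: R_Q^{PQ}·10.7 = 1090 + 253.8, so R_Q^{PQ} = 125.6 kN and R_P = 169.8 − 125.6 = 44.18 kN.
Span QR, ΣM about R: R_Q^{QR}·4 = 0 + 253.8, so R_Q^{QR} = 63.46 kN and R_R = 0 − 63.46 = -63.46 kN.
R_Q = 125.6 + 63.46 = 189 kN.

R_Q = 189 kN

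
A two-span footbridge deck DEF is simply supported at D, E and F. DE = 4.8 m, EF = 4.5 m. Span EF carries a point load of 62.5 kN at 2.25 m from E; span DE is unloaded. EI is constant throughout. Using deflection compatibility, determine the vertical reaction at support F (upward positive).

R_F = 25.58 kN

Insert a hinge at E; M_E is the redundant, and each span becomes simply supported.
End slopes at the hinge E, treating each span as simply supported:
  span EF: point load 62.5 at a = 2.25: Pab(L + b)/(6LEI) = 79.1/EI
  relative rotation θ_0 = (0 + 79.1)/EI = 79.1/EI
A unit hogging moment at E produces rotation L₁/(3EI) + L₂/(3EI) = 3.1/EI.
Compatibility: M_E·(L₁+L₂)/(3EI) = θ_0, giving M_E = 25.52 kN·m (hogging).
Span EF, ΣM about F: R_E^{EF}·4.5 = 140.6 + 25.52, so R_E^{EF} = 36.92 kN and R_F = 62.5 − 36.92 = 25.58 kN.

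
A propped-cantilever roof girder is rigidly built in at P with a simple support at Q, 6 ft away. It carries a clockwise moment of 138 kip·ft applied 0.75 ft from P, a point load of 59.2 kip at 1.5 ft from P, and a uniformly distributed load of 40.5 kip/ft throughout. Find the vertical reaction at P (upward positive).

R_P = 197.9 kip

Release the roller at Q. Primary structure: cantilever fixed at P.
Free-end deflection of the primary structure under the applied loading (downward +):
  clockwise couple 138 at a = 0.75: M₀a(2L − a)/(2EI) = 582.2/EI
  point load 59.2 at a = 1.5: Pa²(3L − a)/(6EI) = 366.3/EI
  UDL 40.5: wL⁴/(8EI) = 6561/EI
  δ_0 = 7509/EI
Tip deflection under a unit load at Q: L³/(3EI) = 72/EI.
The prop prevents deflection at Q: R_Q = δ_0/δ_{QQ} = 7509/72 = 104.3 kip.
Vertical equilibrium: R_P = ΣP − R_Q = 302.2 − 104.3 = 197.9 kip.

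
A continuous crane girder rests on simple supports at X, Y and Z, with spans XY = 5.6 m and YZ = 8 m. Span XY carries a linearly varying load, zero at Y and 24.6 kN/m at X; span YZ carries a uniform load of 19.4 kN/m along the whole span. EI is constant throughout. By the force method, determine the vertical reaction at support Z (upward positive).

R_Z = 63.87 kN

Insert a hinge at Y; M_Y is the redundant, and each span becomes simply supported.
Discontinuity in slope at Y on the released structure — sum the simple-span end rotations:
  span XY: triangular load, peak 24.6: 7w₀L³/(360EI) = 84/EI
  span YZ: UDL 19.4: wL³/(24EI) = 413.9/EI
  relative rotation θ_0 = (84 + 413.9)/EI = 497.9/EI
A unit hogging moment at Y produces rotation L₁/(3EI) + L₂/(3EI) = 4.533/EI.
Slope continuity at Y: θ_0 = M_Y·4.533/EI, so M_Y = 497.9/4.533 = 109.8 kN·m (hogging).
Span YZ, ΣM about Z: R_Y^{YZ}·8 = 620.8 + 109.8, so R_Y^{YZ} = 91.33 kN and R_Z = 155.2 − 91.33 = 63.87 kN.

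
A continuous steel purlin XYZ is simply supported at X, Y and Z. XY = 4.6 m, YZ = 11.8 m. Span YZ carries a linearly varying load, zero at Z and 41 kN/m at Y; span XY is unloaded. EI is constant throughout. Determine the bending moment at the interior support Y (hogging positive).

M_Y = 273.8 kN·m

Insert a hinge at Y; M_Y is the redundant, and each span becomes simply supported.
Discontinuity in slope at Y on the released structure — sum the simple-span end rotations:
  span YZ: triangular load, peak 41: w₀L³/(45EI) = 1497/EI
  relative rotation θ_0 = (0 + 1497)/EI = 1497/EI
A unit hogging moment at Y produces rotation L₁/(3EI) + L₂/(3EI) = 5.467/EI.
Compatibility: M_Y·(L₁+L₂)/(3EI) = θ_0, giving M_Y = 273.8 kN·m (hogging).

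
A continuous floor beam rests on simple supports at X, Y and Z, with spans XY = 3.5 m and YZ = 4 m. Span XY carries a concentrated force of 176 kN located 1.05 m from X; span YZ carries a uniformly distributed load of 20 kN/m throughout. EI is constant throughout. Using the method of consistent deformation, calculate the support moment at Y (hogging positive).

Insert a hinge at Y; M_Y is the redundant, and each span becomes simply supported.
Rotations at Y on the released spans (each span's end-slope, ×1/EI):
  span XY: point load 176 at a = 1.05: Pab(L + a)/(6LEI) = 98.1/EI
  span YZ: UDL 20: wL³/(24EI) = 53.33/EI
  relative rotation θ_0 = (98.1 + 53.33)/EI = 151.4/EI
A unit hogging moment at Y produces rotation L₁/(3EI) + L₂/(3EI) = 2.5/EI.
Compatibility: M_Y·(L₁+L₂)/(3EI) = θ_0, giving M_Y = 60.57 kN·m (hogging).

M_Y = 60.57 kN·m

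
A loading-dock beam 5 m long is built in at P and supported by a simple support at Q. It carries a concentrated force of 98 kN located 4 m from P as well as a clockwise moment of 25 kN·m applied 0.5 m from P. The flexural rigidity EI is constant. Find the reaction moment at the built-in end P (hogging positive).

M_P = 64.92 kN·m

Choose R_Q as the redundant. The primary structure is the cantilever fixed at P.
Free-end deflection of the primary structure under the applied loading (downward +):
  point load 98 at a = 4: Pa²(3L − a)/(6EI) = 2875/EI
  clockwise couple 25 at a = 0.5: M₀a(2L − a)/(2EI) = 59.38/EI
  δ_0 = 2934/EI
Flexibility coefficient — unit upward force at Q: δ_{QQ} = L³/(3EI) = 41.67/EI.
Compatibility at Q: δ_0 − R_Q·δ_{QQ} = 0, so R_Q = 2934/41.67 = 70.42 kN.
Moment equilibrium about P: M_P = Σ(load moments about P) − R_Q·L = 417 − 70.42×5 = 64.92 kN·m.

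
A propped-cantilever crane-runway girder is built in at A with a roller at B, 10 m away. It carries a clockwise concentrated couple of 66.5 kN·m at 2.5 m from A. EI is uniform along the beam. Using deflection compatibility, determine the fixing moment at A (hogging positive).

Take the reaction at B as the redundant and release it; the primary structure is a cantilever fixed at A.
Downward deflection at the released point B due to the loads:
  clockwise couple 66.5 at a = 2.5: M₀a(2L − a)/(2EI) = 1455/EI
Flexibility coefficient — unit upward force at B: δ_{BB} = L³/(3EI) = 333.3/EI.
Compatibility at B: δ_0 − R_B·δ_{BB} = 0, so R_B = 1455/333.3 = 4.364 kN.
Moment equilibrium about A: M_A = Σ(load moments about A) − R_B·L = 66.5 − 4.364×10 = 22.86 kN·m.

M_A = 22.86 kN·m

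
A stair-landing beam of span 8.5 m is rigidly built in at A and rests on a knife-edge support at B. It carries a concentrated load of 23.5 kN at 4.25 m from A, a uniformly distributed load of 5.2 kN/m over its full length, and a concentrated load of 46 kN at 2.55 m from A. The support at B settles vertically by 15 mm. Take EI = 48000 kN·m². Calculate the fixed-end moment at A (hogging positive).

M_A = 184.1 kN·m

Take the reaction at B as the redundant and release it; the primary structure is a cantilever fixed at A.
Deflection at B on the released cantilever, summing each load's contribution:
  point load 23.5 at a = 4.25: Pa²(3L − a)/(6EI) = 1503/EI
  UDL 5.2: wL⁴/(8EI) = 3393/EI
  point load 46 at a = 2.55: Pa²(3L − a)/(6EI) = 1144/EI
  δ_0 = 6040/EI
Flexibility coefficient — unit upward force at B: δ_{BB} = L³/(3EI) = 204.7/EI.
With EI = 48000 kN·m²: δ_0 = 0.12584 m and δ_{BB} = 0.004265 m/kN.
Compatibility — the beam at B must follow the support down by 0.015 m: δ_0 − R_B·δ_{BB} = 0.015, so R_B = (0.12584 − 0.015)/0.004265 = 25.99 kN.
Moment equilibrium about A: M_A = Σ(load moments about A) − R_B·L = 405 − 25.99×8.5 = 184.1 kN·m.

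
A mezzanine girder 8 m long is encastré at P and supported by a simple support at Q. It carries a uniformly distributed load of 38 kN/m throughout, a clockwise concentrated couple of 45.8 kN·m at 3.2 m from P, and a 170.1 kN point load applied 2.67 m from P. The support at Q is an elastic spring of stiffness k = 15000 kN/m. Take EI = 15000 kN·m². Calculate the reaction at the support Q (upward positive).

R_Q = 143.9 kN

Choose R_Q as the redundant. The primary structure is the cantilever fixed at P.
Downward deflection at the released point Q due to the loads:
  UDL 38: wL⁴/(8EI) = 19456/EI
  clockwise couple 45.8 at a = 3.2: M₀a(2L − a)/(2EI) = 938/EI
  point load 170.1 at a = 2.67: Pa²(3L − a)/(6EI) = 4311/EI
  δ_0 = 24705/EI
Tip deflection under a unit load at Q: L³/(3EI) = 170.7/EI.
With EI = 15000 kN·m²: δ_0 = 1.647 m and δ_{QQ} = 0.011378 m/kN.
Compatibility — the spring shortens by R_Q/k under the reaction it provides: δ_0 − R_Q·δ_{QQ} = R_Q/k. With 1/k = 0.000067 m/kN, R_Q = δ_0 / (δ_{QQ} + 1/k) = 1.647 / (0.011378 + 0.000067) = 143.9 kN.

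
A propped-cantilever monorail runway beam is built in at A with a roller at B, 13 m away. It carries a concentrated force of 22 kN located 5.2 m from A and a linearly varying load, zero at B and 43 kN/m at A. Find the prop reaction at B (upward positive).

R_B = 60.48 kN

Release the roller at B. Primary structure: cantilever fixed at A.
Free-end deflection of the primary structure under the applied loading (downward +):
  point load 22 at a = 5.2: Pa²(3L − a)/(6EI) = 3351/EI
  triangular load, peak 43 at the fixed end: w₀L⁴/(30EI) = 40937/EI
  δ_0 = 44289/EI
Flexibility coefficient — unit upward force at B: δ_{BB} = L³/(3EI) = 732.3/EI.
The prop prevents deflection at B: R_B = δ_0/δ_{BB} = 44289/732.3 = 60.48 kN.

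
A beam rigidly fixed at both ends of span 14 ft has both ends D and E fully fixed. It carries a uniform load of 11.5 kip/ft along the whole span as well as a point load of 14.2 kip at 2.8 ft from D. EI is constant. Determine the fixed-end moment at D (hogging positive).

Release both end moments; the primary structure is a simply-supported span DE with redundants M_D and M_E.
On the primary (simply-supported) span, the end slopes from the loading are:
  at D: UDL 11.5: wL³/(24EI) = 1315/EI
  at E: UDL 11.5: wL³/(24EI) = 1315/EI
  at D: point load 14.2 at a = 2.8: Pab(L + b)/(6LEI) = 133.6/EI
  at E: point load 14.2 at a = 2.8: Pab(L + a)/(6LEI) = 89.06/EI
  θ_D0 = 1448/EI,  θ_E0 = 1404/EI
Flexibility coefficients: a unit moment at one end gives L/(3EI) there and L/(6EI) at the far end, so f₁₁ = f₂₂ = 4.667/EI and f₁₂ = f₂₁ = 2.333/EI.
Compatibility — zero rotation at each built-in end:
  4.667 M_D + 2.333 M_E = 1448
  2.333 M_D + 4.667 M_E = 1404
Solving the pair gives M_D = 213.3 kip·ft and M_E = 194.2 kip·ft (hogging).

M_D = 213.3 kip·ft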